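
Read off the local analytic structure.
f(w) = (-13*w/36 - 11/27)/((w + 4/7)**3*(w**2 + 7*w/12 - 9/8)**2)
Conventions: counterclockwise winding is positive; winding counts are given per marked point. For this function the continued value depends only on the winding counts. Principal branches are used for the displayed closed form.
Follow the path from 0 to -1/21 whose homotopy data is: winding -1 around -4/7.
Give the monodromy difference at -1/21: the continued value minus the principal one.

Continued minus principal equals 0.

The function is rational, hence single-valued: continuing it around any pole returns the same value, so the difference is 0.


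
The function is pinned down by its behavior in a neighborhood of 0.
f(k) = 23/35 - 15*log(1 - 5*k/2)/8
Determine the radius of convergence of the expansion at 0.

Branch term (-15/8)*log(1 - k/(2/5)): its argument vanishes at k = 2/5, a logarithmic branch point, modulus 2/5.
The radius of convergence is the smallest modulus among the singular points: 2/5.

The radius of convergence is 2/5.


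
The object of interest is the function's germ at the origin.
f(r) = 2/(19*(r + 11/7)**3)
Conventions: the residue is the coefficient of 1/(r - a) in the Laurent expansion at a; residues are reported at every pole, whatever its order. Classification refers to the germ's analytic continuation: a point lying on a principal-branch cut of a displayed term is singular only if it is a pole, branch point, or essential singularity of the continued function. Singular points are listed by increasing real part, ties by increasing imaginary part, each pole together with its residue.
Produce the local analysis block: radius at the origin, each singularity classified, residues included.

Radius of convergence at 0: 11/7.
At -11/7: a pole of order 3; residue 0.

Denominator factor (r + 11/7)^3: pole of order 3 at -11/7, modulus 11/7.
The radius of convergence is the smallest modulus among the singular points: 11/7.
At the order-3 pole -11/7 set g(r) = (r - (-11/7))^3*f(r) = 2/19.
Order-3 pole: residue = g''(a)/2; g''(-11/7) = 0, so the residue is 0.


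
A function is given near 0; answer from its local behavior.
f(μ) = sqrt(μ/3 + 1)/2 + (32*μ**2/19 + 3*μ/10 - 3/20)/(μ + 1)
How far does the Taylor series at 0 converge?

Denominator factor (μ + 1): pole of order 1 at -1, modulus 1.
Branch term (1/2)*sqrt(1 - μ/(-3)): its argument vanishes at μ = -3, a square-root branch point, modulus 3.
The radius of convergence is the smallest modulus among the singular points: 1.

The radius of convergence is 1.


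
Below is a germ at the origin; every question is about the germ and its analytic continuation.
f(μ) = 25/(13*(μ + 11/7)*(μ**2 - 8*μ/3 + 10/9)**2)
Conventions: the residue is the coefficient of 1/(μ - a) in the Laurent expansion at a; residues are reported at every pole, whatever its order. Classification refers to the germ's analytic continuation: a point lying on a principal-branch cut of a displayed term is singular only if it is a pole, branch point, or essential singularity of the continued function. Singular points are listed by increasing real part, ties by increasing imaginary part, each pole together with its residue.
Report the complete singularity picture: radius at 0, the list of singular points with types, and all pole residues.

Radius of convergence at 0: 4/3 - (1/3)*sqrt(6).
At -11/7: a pole of order 1; residue 4862025/152676277.
At 4/3 - (1/3)*sqrt(6): a pole of order 2; residue -4862025/305352554 + (272756925/2442820432)*sqrt(6).
At 4/3 + (1/3)*sqrt(6): a pole of order 2; residue -4862025/305352554 - (272756925/2442820432)*sqrt(6).

Denominator factor (μ + 11/7): pole of order 1 at -11/7, modulus 11/7.
Denominator factor (μ**2 - 8*μ/3 + 10/9)^2: discriminant 8/3, real irrational roots 4/3 + (1/3)*sqrt(6) and 4/3 - (1/3)*sqrt(6); poles of order 2, moduli 4/3 + (1/3)*sqrt(6) and 4/3 - (1/3)*sqrt(6).
The radius of convergence is the smallest modulus among the singular points: 4/3 - (1/3)*sqrt(6).
At the order-1 pole -11/7 set g(μ) = (μ - (-11/7))*f(μ) = 25/(13*(μ**2 - 8*μ/3 + 10/9)**2).
Simple pole: residue = g(a) at a = -11/7, which is 4862025/152676277.
The factor μ**2 - 8*μ/3 + 10/9 splits as (μ - a)(μ - a') with a = 4/3 - (1/3)*sqrt(6), a' = 4/3 + (1/3)*sqrt(6). At the order-2 pole a set g(μ) = (μ - a)^2*f(μ) = [25/(13*(μ + 11/7))] / (μ - a')^2.
Order-2 pole: residue = g'(a); g'(4/3 - (1/3)*sqrt(6)) = -4862025/305352554 + (272756925/2442820432)*sqrt(6), so the residue is -4862025/305352554 + (272756925/2442820432)*sqrt(6).
The factor μ**2 - 8*μ/3 + 10/9 splits as (μ - a)(μ - a') with a = 4/3 + (1/3)*sqrt(6), a' = 4/3 - (1/3)*sqrt(6). At the order-2 pole a set g(μ) = (μ - a)^2*f(μ) = [25/(13*(μ + 11/7))] / (μ - a')^2.
Order-2 pole: residue = g'(a); g'(4/3 + (1/3)*sqrt(6)) = -4862025/305352554 - (272756925/2442820432)*sqrt(6), so the residue is -4862025/305352554 - (272756925/2442820432)*sqrt(6).
List the singular points by increasing real part (a conjugate pair: the negative imaginary part first).


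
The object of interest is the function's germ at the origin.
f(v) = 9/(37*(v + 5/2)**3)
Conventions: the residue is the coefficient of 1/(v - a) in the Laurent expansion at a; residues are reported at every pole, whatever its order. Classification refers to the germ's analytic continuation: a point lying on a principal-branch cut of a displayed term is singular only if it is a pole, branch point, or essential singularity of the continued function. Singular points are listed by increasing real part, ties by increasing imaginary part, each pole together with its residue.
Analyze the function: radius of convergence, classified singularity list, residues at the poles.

Denominator factor (v + 5/2)^3: pole of order 3 at -5/2, modulus 5/2.
The radius of convergence is the smallest modulus among the singular points: 5/2.
At the order-3 pole -5/2 set g(v) = (v - (-5/2))^3*f(v) = 9/37.
Order-3 pole: residue = g''(a)/2; g''(-5/2) = 0, so the residue is 0.

Radius of convergence at 0: 5/2.
At -5/2: a pole of order 3; residue 0.


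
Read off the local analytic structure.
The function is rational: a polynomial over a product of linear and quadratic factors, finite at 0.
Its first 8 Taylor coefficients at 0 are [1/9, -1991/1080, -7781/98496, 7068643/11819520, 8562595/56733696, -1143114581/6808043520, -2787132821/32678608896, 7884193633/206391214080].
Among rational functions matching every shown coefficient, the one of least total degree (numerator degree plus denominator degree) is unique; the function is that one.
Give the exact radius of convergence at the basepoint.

The radius of convergence is sqrt(3).

No rational of total degree below 4 reproduces all 8 coefficients; solving the [2/2] Pade equations on them gives f(ω) = (39*ω**2/38 - 28*ω/5 + 1/3)/(ω**2 - 5*ω/8 + 3), whose expansion matches every shown term.
Denominator factor (ω**2 - 5*ω/8 + 3): discriminant -743/64, complex-conjugate roots (5/16) + ((1/16)*sqrt(743))*i and (5/16) - ((1/16)*sqrt(743))*i; poles of order 1, moduli sqrt(3) and sqrt(3).
The radius of convergence is the smallest modulus among the singular points: sqrt(3).


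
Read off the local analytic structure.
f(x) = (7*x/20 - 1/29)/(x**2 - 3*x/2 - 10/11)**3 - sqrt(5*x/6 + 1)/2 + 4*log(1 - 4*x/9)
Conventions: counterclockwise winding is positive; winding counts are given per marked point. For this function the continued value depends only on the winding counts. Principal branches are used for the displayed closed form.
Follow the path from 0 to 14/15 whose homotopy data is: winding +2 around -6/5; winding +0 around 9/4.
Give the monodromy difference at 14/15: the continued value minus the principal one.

The rational part is single-valued and drops out of the difference; each branch term changes only by its own monodromy.
(4)*log(1 - x/(9/4)): winding 0 around 9/4, so this term returns to its principal value, contribution 0.
(-1/2)*sqrt(1 - x/(-6/5)): winding +2 is even, the square root returns to the same sheet, contribution 0.
Summing the contributions at x = 14/15 gives 0.

Continued minus principal equals 0.


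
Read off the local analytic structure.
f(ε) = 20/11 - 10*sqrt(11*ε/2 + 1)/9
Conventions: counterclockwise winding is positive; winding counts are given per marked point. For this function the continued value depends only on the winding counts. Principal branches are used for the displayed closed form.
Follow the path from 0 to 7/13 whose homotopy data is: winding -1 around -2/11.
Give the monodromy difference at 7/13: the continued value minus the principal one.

The rational part is single-valued and drops out of the difference; each branch term changes only by its own monodromy.
(-10/9)*sqrt(1 - ε/(-2/11)): winding -1 is odd, the square root flips sign, contributing -2*(-10/9)*sqrt(1 - (7/13)/(-2/11)) = -2*(-10/9)*sqrt(103/26) = (10/117)*sqrt(2678).
Summing the contributions at ε = 7/13 gives (10/117)*sqrt(2678).

Continued minus principal equals (10/117)*sqrt(2678).


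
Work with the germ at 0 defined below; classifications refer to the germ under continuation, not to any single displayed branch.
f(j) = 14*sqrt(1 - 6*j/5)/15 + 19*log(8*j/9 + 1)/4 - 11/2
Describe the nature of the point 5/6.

The term (14/15)*sqrt(1 - j/(5/6)) has argument 1 - 5/6/(5/6) = 0 at 5/6: a square-root (algebraic, two-sheeted) branch point; the remaining terms are analytic or single-valued there.

The point is an algebraic (square-root) branch point.


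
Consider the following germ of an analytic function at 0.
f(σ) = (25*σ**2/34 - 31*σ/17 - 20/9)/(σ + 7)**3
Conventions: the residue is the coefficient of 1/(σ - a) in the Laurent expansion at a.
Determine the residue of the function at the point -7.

At the order-3 pole -7 set g(σ) = (σ - (-7))^3*f(σ) = 25*σ**2/34 - 31*σ/17 - 20/9.
Order-3 pole: residue = g''(a)/2; g''(-7) = 25/17, so the residue is 25/34.

The residue is 25/34.


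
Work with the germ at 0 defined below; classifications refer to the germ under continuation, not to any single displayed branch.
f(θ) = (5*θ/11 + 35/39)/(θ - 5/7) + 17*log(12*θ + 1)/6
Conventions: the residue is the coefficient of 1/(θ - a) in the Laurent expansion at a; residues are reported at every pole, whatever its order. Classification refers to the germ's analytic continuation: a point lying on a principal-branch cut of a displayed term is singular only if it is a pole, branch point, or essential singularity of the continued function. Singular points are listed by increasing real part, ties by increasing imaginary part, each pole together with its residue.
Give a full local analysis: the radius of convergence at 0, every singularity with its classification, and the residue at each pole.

Radius of convergence at 0: 1/12.
At -1/12: a logarithmic branch point.
At 5/7: a pole of order 1; residue 3670/3003.

Denominator factor (θ - 5/7): pole of order 1 at 5/7, modulus 5/7.
Branch term (17/6)*log(1 - θ/(-1/12)): its argument vanishes at θ = -1/12, a logarithmic branch point, modulus 1/12.
The radius of convergence is the smallest modulus among the singular points: 1/12.
The branch term is analytic at 5/7 and contributes nothing to the residue; only the rational part matters.
At the order-1 pole 5/7 set g(θ) = (θ - (5/7))*(rational part) = 5*θ/11 + 35/39.
Simple pole: residue = g(a) at a = 5/7, which is 3670/3003.
List the singular points by increasing real part (a conjugate pair: the negative imaginary part first).


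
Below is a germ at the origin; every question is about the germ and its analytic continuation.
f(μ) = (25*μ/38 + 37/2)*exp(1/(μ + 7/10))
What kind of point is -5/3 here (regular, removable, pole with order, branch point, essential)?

The point is a regular point.

There is no denominator, hence no pole anywhere.
The essential point of exp(1/(μ - (-7/10))) is -7/10, not -5/3.
So the germ continues analytically to -5/3.


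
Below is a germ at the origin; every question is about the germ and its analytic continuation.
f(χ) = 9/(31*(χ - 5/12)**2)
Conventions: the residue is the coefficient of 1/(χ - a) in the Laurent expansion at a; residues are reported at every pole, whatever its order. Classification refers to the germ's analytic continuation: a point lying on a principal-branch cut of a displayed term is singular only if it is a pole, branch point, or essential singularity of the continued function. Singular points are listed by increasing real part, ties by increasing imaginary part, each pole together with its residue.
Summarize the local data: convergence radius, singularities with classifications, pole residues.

Denominator factor (χ - 5/12)^2: pole of order 2 at 5/12, modulus 5/12.
The radius of convergence is the smallest modulus among the singular points: 5/12.
At the order-2 pole 5/12 set g(χ) = (χ - (5/12))^2*f(χ) = 9/31.
Order-2 pole: residue = g'(a); g'(5/12) = 0, so the residue is 0.

Radius of convergence at 0: 5/12.
At 5/12: a pole of order 2; residue 0.


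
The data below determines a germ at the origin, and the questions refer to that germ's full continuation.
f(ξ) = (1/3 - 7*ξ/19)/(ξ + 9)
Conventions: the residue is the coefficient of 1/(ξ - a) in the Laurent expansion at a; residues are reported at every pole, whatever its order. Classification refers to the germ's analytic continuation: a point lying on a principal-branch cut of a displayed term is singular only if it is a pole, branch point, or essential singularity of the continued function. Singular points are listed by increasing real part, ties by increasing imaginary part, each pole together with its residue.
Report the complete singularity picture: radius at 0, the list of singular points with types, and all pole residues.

Denominator factor (ξ + 9): pole of order 1 at -9, modulus 9.
The radius of convergence is the smallest modulus among the singular points: 9.
At the order-1 pole -9 set g(ξ) = (ξ - (-9))*f(ξ) = 1/3 - 7*ξ/19.
Simple pole: residue = g(a) at a = -9, which is 208/57.

Radius of convergence at 0: 9.
At -9: a pole of order 1; residue 208/57.


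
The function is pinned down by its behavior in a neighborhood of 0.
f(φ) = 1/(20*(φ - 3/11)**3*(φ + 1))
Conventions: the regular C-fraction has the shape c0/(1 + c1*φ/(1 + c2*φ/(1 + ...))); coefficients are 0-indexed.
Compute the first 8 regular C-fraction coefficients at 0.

Taylor coefficients (expand at 0): a_0 = -1331/540, a_1 = -1331/54, a_2 = -70543/405, a_3 = -7588031/7290, a_4 = -1015553/180, a_5 = -313433197/10935, a_6 = -13684735064/98415, a_7 = -64127538739/98415.
c0 = a_0 = -1331/540. Peel one level at a time: if S = 1 + c*φ/S' with S'(0) = 1, then c is the φ-coefficient of S and S' = c*φ/(S - 1).
S_1 = c0/f = 1 + (-10)*φ + (88/3)*φ^2 + ...; c1 = -10.
S_2 = c1*φ/(S_1 - 1) = 1 + (44/15)*φ + (5203/675)*φ^2 + ...; c2 = 44/15.
S_3 = c2*φ/(S_2 - 1) = 1 + (-473/180)*φ + (2299/1296)*φ^2 + ...; c3 = -473/180.
S_4 = c3*φ/(S_3 - 1) = 1 + (1045/1548)*φ + (171215/199692)*φ^2 + ...; c4 = 1045/1548.
S_5 = c4*φ/(S_4 - 1) = 1 + (-3113/2451)*φ + (-1089/722)*φ^2 + ...; c5 = -3113/2451.
S_6 = c5*φ/(S_5 - 1) = 1 + (-12771/10754)*φ + (140481/80089)*φ^2 + ...; c6 = -12771/10754.
S_7 = c6*φ/(S_6 - 1) = 1 + (418/283)*φ + ...; c7 = 418/283.

The regular C-fraction coefficients are [-1331/540, -10, 44/15, -473/180, 1045/1548, -3113/2451, -12771/10754, 418/283].


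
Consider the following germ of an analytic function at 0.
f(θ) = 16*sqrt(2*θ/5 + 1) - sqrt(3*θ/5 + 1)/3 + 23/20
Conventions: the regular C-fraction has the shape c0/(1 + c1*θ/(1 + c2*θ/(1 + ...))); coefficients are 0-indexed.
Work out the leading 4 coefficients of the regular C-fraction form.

The regular C-fraction coefficients are [1009/60, -186/1009, 176869/625580, 3689913/109658780].

Taylor coefficients (expand at 0): a_0 = 1009/60, a_1 = 31/10, a_2 = -61/200, a_3 = 119/2000.
c0 = a_0 = 1009/60. Peel one level at a time: if S = 1 + c*θ/S' with S'(0) = 1, then c is the θ-coefficient of S and S' = c*θ/(S - 1).
S_1 = c0/f = 1 + (-186/1009)*θ + (530607/10180810)*θ^2 + ...; c1 = -186/1009.
S_2 = c1*θ/(S_1 - 1) = 1 + (176869/625580)*θ + (-3657/384400)*θ^2 + ...; c2 = 176869/625580.
S_3 = c2*θ/(S_2 - 1) = 1 + (3689913/109658780)*θ + ...; c3 = 3689913/109658780.


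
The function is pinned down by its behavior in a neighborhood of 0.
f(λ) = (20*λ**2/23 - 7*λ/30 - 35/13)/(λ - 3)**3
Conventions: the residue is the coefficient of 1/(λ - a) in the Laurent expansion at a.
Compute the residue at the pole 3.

The residue is 20/23.

At the order-3 pole 3 set g(λ) = (λ - (3))^3*f(λ) = 20*λ**2/23 - 7*λ/30 - 35/13.
Order-3 pole: residue = g''(a)/2; g''(3) = 40/23, so the residue is 20/23.


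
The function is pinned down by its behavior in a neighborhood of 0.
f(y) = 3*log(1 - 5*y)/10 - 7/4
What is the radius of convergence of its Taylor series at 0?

The radius of convergence is 1/5.

Branch term (3/10)*log(1 - y/(1/5)): its argument vanishes at y = 1/5, a logarithmic branch point, modulus 1/5.
The radius of convergence is the smallest modulus among the singular points: 1/5.


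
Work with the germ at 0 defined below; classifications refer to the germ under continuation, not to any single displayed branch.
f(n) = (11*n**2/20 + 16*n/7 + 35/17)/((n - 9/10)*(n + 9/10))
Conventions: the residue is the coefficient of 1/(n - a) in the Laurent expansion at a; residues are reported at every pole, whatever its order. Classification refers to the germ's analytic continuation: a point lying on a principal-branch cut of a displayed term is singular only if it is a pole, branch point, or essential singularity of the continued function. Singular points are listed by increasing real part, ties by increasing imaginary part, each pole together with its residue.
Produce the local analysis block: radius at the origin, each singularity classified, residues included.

Denominator factor (n + 9/10): pole of order 1 at -9/10, modulus 9/10.
Denominator factor (n - 9/10): pole of order 1 at 9/10, modulus 9/10.
The radius of convergence is the smallest modulus among the singular points: 9/10.
At the order-1 pole -9/10 set g(n) = (n - (-9/10))*f(n) = (11*n**2/20 + 16*n/7 + 35/17)/(n - 9/10).
Simple pole: residue = g(a) at a = -9/10, which is -106429/428400.
At the order-1 pole 9/10 set g(n) = (n - (9/10))*f(n) = (11*n**2/20 + 16*n/7 + 35/17)/(n + 9/10).
Simple pole: residue = g(a) at a = 9/10, which is 1085629/428400.
List the singular points by increasing real part (a conjugate pair: the negative imaginary part first).

Radius of convergence at 0: 9/10.
At -9/10: a pole of order 1; residue -106429/428400.
At 9/10: a pole of order 1; residue 1085629/428400.


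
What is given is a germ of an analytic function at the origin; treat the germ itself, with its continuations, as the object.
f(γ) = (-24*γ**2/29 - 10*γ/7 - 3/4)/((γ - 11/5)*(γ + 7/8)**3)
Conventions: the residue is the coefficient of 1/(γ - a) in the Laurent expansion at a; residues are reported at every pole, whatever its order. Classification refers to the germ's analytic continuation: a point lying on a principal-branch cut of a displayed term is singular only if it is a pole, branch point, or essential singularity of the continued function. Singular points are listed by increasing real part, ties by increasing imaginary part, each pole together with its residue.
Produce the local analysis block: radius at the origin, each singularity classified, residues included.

Denominator factor (γ - 11/5): pole of order 1 at 11/5, modulus 11/5.
Denominator factor (γ + 7/8)^3: pole of order 3 at -7/8, modulus 7/8.
The radius of convergence is the smallest modulus among the singular points: 7/8.
At the order-3 pole -7/8 set g(γ) = (γ - (-7/8))^3*f(γ) = (-24*γ**2/29 - 10*γ/7 - 3/4)/(γ - 11/5).
Order-3 pole: residue = g''(a)/2; g''(-7/8) = 205231360/377756001, so the residue is 102615680/377756001.
At the order-1 pole 11/5 set g(γ) = (γ - (11/5))*f(γ) = (-24*γ**2/29 - 10*γ/7 - 3/4)/(γ + 7/8)**3.
Simple pole: residue = g(a) at a = 11/5, which is -102615680/377756001.
List the singular points by increasing real part (a conjugate pair: the negative imaginary part first).

Radius of convergence at 0: 7/8.
At -7/8: a pole of order 3; residue 102615680/377756001.
At 11/5: a pole of order 1; residue -102615680/377756001.


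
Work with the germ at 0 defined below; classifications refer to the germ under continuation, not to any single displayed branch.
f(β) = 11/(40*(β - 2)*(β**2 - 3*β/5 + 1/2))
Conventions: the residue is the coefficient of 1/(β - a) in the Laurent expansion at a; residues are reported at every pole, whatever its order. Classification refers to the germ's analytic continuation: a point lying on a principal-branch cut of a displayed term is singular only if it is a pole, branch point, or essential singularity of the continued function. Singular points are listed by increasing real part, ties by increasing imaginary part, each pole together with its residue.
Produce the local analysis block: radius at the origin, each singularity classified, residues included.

Denominator factor (β**2 - 3*β/5 + 1/2): discriminant -41/25, complex-conjugate roots (3/10) + ((1/10)*sqrt(41))*i and (3/10) - ((1/10)*sqrt(41))*i; poles of order 1, moduli (1/2)*sqrt(2) and (1/2)*sqrt(2).
Denominator factor (β - 2): pole of order 1 at 2, modulus 2.
The radius of convergence is the smallest modulus among the singular points: (1/2)*sqrt(2).
The factor β**2 - 3*β/5 + 1/2 splits as (β - a)(β - a') with a = (3/10) - ((1/10)*sqrt(41))*i, a' = (3/10) + ((1/10)*sqrt(41))*i. At the order-1 pole a set g(β) = (β - a)*f(β) = [11/(40*(β - 2))] / (β - a').
Simple pole: residue = g(a) at a = (3/10) - ((1/10)*sqrt(41))*i, which is (-1/24) - ((17/984)*sqrt(41))*i.
The factor β**2 - 3*β/5 + 1/2 splits as (β - a)(β - a') with a = (3/10) + ((1/10)*sqrt(41))*i, a' = (3/10) - ((1/10)*sqrt(41))*i. At the order-1 pole a set g(β) = (β - a)*f(β) = [11/(40*(β - 2))] / (β - a').
Simple pole: residue = g(a) at a = (3/10) + ((1/10)*sqrt(41))*i, which is (-1/24) + ((17/984)*sqrt(41))*i.
At the order-1 pole 2 set g(β) = (β - (2))*f(β) = 11/(40*(β**2 - 3*β/5 + 1/2)).
Simple pole: residue = g(a) at a = 2, which is 1/12.
List the singular points by increasing real part (a conjugate pair: the negative imaginary part first).

Radius of convergence at 0: (1/2)*sqrt(2).
At (3/10) - ((1/10)*sqrt(41))*i: a pole of order 1; residue (-1/24) - ((17/984)*sqrt(41))*i.
At (3/10) + ((1/10)*sqrt(41))*i: a pole of order 1; residue (-1/24) + ((17/984)*sqrt(41))*i.
At 2: a pole of order 1; residue 1/12.


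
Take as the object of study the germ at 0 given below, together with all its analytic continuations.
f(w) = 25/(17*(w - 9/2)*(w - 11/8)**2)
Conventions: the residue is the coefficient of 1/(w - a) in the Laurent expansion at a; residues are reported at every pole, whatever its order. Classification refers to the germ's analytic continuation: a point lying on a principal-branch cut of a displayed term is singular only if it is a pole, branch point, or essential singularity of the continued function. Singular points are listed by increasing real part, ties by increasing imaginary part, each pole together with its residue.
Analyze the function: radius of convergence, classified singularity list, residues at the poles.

Radius of convergence at 0: 11/8.
At 11/8: a pole of order 2; residue -64/425.
At 9/2: a pole of order 1; residue 64/425.

Denominator factor (w - 11/8)^2: pole of order 2 at 11/8, modulus 11/8.
Denominator factor (w - 9/2): pole of order 1 at 9/2, modulus 9/2.
The radius of convergence is the smallest modulus among the singular points: 11/8.
At the order-2 pole 11/8 set g(w) = (w - (11/8))^2*f(w) = 25/(17*(w - 9/2)).
Order-2 pole: residue = g'(a); g'(11/8) = -64/425, so the residue is -64/425.
At the order-1 pole 9/2 set g(w) = (w - (9/2))*f(w) = 25/(17*(w - 11/8)**2).
Simple pole: residue = g(a) at a = 9/2, which is 64/425.
List the singular points by increasing real part (a conjugate pair: the negative imaginary part first).


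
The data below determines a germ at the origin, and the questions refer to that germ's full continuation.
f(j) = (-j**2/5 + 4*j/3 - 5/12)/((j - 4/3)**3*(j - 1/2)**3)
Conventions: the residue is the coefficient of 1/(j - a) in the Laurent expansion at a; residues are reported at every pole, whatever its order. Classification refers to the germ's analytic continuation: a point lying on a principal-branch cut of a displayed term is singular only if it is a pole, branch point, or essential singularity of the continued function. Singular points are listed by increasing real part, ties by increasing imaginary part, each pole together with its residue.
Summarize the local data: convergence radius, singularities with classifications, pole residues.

Radius of convergence at 0: 1/2.
At 1/2: a pole of order 3; residue -151416/15625.
At 4/3: a pole of order 3; residue 151416/15625.

Denominator factor (j - 1/2)^3: pole of order 3 at 1/2, modulus 1/2.
Denominator factor (j - 4/3)^3: pole of order 3 at 4/3, modulus 4/3.
The radius of convergence is the smallest modulus among the singular points: 1/2.
At the order-3 pole 1/2 set g(j) = (j - (1/2))^3*f(j) = (-j**2/5 + 4*j/3 - 5/12)/(j - 4/3)**3.
Order-3 pole: residue = g''(a)/2; g''(1/2) = -302832/15625, so the residue is -151416/15625.
At the order-3 pole 4/3 set g(j) = (j - (4/3))^3*f(j) = (-j**2/5 + 4*j/3 - 5/12)/(j - 1/2)**3.
Order-3 pole: residue = g''(a)/2; g''(4/3) = 302832/15625, so the residue is 151416/15625.
List the singular points by increasing real part (a conjugate pair: the negative imaginary part first).


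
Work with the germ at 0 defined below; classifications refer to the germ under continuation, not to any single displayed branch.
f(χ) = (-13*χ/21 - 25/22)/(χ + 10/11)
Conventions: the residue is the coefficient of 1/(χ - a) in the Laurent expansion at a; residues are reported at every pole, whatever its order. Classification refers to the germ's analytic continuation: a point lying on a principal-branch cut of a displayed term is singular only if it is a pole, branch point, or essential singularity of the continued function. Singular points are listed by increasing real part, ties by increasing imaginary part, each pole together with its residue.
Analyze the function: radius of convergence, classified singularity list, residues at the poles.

Radius of convergence at 0: 10/11.
At -10/11: a pole of order 1; residue -265/462.

Denominator factor (χ + 10/11): pole of order 1 at -10/11, modulus 10/11.
The radius of convergence is the smallest modulus among the singular points: 10/11.
At the order-1 pole -10/11 set g(χ) = (χ - (-10/11))*f(χ) = -13*χ/21 - 25/22.
Simple pole: residue = g(a) at a = -10/11, which is -265/462.


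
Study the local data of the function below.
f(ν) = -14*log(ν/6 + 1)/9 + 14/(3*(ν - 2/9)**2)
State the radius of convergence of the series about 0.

The radius of convergence is 2/9.

Denominator factor (ν - 2/9)^2: pole of order 2 at 2/9, modulus 2/9.
Branch term (-14/9)*log(1 - ν/(-6)): its argument vanishes at ν = -6, a logarithmic branch point, modulus 6.
The radius of convergence is the smallest modulus among the singular points: 2/9.


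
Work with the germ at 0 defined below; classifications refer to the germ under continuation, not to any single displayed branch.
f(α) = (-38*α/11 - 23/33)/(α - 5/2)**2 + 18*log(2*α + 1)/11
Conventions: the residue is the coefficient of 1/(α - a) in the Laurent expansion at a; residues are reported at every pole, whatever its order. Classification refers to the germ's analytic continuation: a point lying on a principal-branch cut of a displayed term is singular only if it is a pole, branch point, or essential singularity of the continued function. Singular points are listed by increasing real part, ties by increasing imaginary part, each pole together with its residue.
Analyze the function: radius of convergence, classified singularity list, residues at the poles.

Radius of convergence at 0: 1/2.
At -1/2: a logarithmic branch point.
At 5/2: a pole of order 2; residue -38/11.

Denominator factor (α - 5/2)^2: pole of order 2 at 5/2, modulus 5/2.
Branch term (18/11)*log(1 - α/(-1/2)): its argument vanishes at α = -1/2, a logarithmic branch point, modulus 1/2.
The radius of convergence is the smallest modulus among the singular points: 1/2.
The branch term is analytic at 5/2 and contributes nothing to the residue; only the rational part matters.
At the order-2 pole 5/2 set g(α) = (α - (5/2))^2*(rational part) = -38*α/11 - 23/33.
Order-2 pole: residue = g'(a); g'(5/2) = -38/11, so the residue is -38/11.
List the singular points by increasing real part (a conjugate pair: the negative imaginary part first).


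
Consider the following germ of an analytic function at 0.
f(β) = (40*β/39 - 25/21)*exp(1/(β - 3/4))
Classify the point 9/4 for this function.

There is no denominator, hence no pole anywhere.
The essential point of exp(1/(β - (3/4))) is 3/4, not 9/4.
So the germ continues analytically to 9/4.

The point is a regular point.


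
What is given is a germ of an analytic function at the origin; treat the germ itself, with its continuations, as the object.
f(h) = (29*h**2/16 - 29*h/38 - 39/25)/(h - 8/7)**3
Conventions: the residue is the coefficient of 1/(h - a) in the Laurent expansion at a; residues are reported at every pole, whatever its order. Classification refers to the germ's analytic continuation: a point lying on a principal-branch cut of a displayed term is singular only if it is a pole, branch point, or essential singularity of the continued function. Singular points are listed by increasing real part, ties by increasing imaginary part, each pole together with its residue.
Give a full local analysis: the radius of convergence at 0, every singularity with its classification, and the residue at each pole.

Denominator factor (h - 8/7)^3: pole of order 3 at 8/7, modulus 8/7.
The radius of convergence is the smallest modulus among the singular points: 8/7.
At the order-3 pole 8/7 set g(h) = (h - (8/7))^3*f(h) = 29*h**2/16 - 29*h/38 - 39/25.
Order-3 pole: residue = g''(a)/2; g''(8/7) = 29/8, so the residue is 29/16.

Radius of convergence at 0: 8/7.
At 8/7: a pole of order 3; residue 29/16.


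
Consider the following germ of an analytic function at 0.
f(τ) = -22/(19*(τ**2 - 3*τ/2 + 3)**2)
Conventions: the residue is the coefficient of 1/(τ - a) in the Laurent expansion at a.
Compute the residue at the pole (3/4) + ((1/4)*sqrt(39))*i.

The residue is ((352/28899)*sqrt(39))*i.

The factor τ**2 - 3*τ/2 + 3 splits as (τ - a)(τ - a') with a = (3/4) + ((1/4)*sqrt(39))*i, a' = (3/4) - ((1/4)*sqrt(39))*i. At the order-2 pole a set g(τ) = (τ - a)^2*f(τ) = [-22/19] / (τ - a')^2.
Order-2 pole: residue = g'(a); g'((3/4) + ((1/4)*sqrt(39))*i) = ((352/28899)*sqrt(39))*i, so the residue is ((352/28899)*sqrt(39))*i.


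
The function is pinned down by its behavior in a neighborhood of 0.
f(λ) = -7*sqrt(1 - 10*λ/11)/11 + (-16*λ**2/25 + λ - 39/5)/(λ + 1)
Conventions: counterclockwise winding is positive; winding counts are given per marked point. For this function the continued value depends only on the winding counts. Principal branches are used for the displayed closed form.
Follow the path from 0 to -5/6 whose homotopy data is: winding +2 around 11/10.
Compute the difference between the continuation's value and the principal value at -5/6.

Continued minus principal equals 0.

The rational part is single-valued and drops out of the difference; each branch term changes only by its own monodromy.
(-7/11)*sqrt(1 - λ/(11/10)): winding +2 is even, the square root returns to the same sheet, contribution 0.
Summing the contributions at λ = -5/6 gives 0.


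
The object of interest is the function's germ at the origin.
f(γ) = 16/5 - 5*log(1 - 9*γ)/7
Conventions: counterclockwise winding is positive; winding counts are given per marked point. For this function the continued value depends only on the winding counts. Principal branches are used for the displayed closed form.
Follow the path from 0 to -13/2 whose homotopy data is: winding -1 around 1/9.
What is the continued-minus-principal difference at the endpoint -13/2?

The rational part is single-valued and drops out of the difference; each branch term changes only by its own monodromy.
(-5/7)*log(1 - γ/(1/9)): each positive loop around 1/9 adds 2*pi*i to the log, so winding -1 contributes (-5/7)*(-1)*2*pi*i = (10/7)*pi*i.
Summing the contributions at γ = -13/2 gives (10/7)*pi*i.

Continued minus principal equals (10/7)*pi*i.


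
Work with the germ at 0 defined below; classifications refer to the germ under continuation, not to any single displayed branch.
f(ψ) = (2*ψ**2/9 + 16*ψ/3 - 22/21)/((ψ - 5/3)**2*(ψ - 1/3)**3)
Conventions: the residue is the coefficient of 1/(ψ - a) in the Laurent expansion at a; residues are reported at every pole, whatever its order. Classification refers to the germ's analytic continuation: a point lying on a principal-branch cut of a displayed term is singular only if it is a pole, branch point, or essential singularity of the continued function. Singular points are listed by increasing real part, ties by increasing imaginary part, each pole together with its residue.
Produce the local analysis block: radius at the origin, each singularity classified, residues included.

Denominator factor (ψ - 5/3)^2: pole of order 2 at 5/3, modulus 5/3.
Denominator factor (ψ - 1/3)^3: pole of order 3 at 1/3, modulus 1/3.
The radius of convergence is the smallest modulus among the singular points: 1/3.
At the order-3 pole 1/3 set g(ψ) = (ψ - (1/3))^3*f(ψ) = (2*ψ**2/9 + 16*ψ/3 - 22/21)/(ψ - 5/3)**2.
Order-3 pole: residue = g''(a)/2; g''(1/3) = 2449/224, so the residue is 2449/448.
At the order-2 pole 5/3 set g(ψ) = (ψ - (5/3))^2*f(ψ) = (2*ψ**2/9 + 16*ψ/3 - 22/21)/(ψ - 1/3)**3.
Order-2 pole: residue = g'(a); g'(5/3) = -2449/448, so the residue is -2449/448.
List the singular points by increasing real part (a conjugate pair: the negative imaginary part first).

Radius of convergence at 0: 1/3.
At 1/3: a pole of order 3; residue 2449/448.
At 5/3: a pole of order 2; residue -2449/448.


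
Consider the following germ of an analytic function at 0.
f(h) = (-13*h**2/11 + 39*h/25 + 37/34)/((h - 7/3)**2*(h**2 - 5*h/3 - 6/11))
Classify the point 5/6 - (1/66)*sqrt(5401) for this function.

The point is a pole of order 1.

The denominator factor h**2 - 5*h/3 - 6/11 vanishes at 5/6 - (1/66)*sqrt(5401) and appears to the power 1; the numerator there equals 18919/185130 + (169/27225)*sqrt(5401), nonzero, and no other factor vanishes.
Hence a pole whose order is the multiplicity, 1.


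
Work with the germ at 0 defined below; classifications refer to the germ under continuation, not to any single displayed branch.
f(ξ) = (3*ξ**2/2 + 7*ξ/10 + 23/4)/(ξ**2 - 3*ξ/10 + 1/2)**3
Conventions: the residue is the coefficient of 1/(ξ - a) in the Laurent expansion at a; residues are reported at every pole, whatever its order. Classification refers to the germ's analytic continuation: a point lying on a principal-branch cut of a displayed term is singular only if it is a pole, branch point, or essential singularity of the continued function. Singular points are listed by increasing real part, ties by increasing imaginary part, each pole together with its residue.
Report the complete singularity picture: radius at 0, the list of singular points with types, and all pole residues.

Radius of convergence at 0: (1/2)*sqrt(2).
At (3/20) - ((1/20)*sqrt(191))*i: a pole of order 3; residue ((3676500/6967871)*sqrt(191))*i.
At (3/20) + ((1/20)*sqrt(191))*i: a pole of order 3; residue -((3676500/6967871)*sqrt(191))*i.


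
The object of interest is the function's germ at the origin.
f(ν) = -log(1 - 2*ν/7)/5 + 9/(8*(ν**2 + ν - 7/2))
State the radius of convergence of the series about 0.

Denominator factor (ν**2 + ν - 7/2): discriminant 15, real irrational roots -1/2 + (1/2)*sqrt(15) and -1/2 - (1/2)*sqrt(15); poles of order 1, moduli -1/2 + (1/2)*sqrt(15) and 1/2 + (1/2)*sqrt(15).
Branch term (-1/5)*log(1 - ν/(7/2)): its argument vanishes at ν = 7/2, a logarithmic branch point, modulus 7/2.
The radius of convergence is the smallest modulus among the singular points: -1/2 + (1/2)*sqrt(15).

The radius of convergence is -1/2 + (1/2)*sqrt(15).


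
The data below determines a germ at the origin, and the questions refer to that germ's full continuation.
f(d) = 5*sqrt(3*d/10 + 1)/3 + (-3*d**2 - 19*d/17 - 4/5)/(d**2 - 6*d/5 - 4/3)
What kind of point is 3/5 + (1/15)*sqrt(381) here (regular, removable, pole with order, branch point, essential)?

The point is a pole of order 1.

The denominator factor d**2 - 6*d/5 - 4/3 vanishes at 3/5 + (1/15)*sqrt(381) and appears to the power 1; the numerator there equals -3243/425 - (401/1275)*sqrt(381), nonzero, and no other factor vanishes.
The branch terms are analytic at this point.
Hence a pole whose order is the multiplicity, 1.


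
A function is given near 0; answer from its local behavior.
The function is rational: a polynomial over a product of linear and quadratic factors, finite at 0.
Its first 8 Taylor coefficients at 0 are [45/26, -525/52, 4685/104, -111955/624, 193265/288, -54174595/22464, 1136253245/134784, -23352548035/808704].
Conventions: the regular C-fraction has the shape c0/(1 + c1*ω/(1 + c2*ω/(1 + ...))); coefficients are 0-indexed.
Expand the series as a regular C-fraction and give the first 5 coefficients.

Taylor coefficients (read off): a_0 = 45/26, a_1 = -525/52, a_2 = 4685/104, a_3 = -111955/624, a_4 = 193265/288.
c0 = a_0 = 45/26. Peel one level at a time: if S = 1 + c*ω/S' with S'(0) = 1, then c is the ω-coefficient of S and S' = c*ω/(S - 1).
S_1 = c0/f = 1 + (35/6)*ω + (8)*ω^2 + ...; c1 = 35/6.
S_2 = c1*ω/(S_1 - 1) = 1 + (-48/35)*ω + (2619/1225)*ω^2 + ...; c2 = -48/35.
S_3 = c2*ω/(S_2 - 1) = 1 + (873/560)*ω + (9/256)*ω^2 + ...; c3 = 873/560.
S_4 = c3*ω/(S_3 - 1) = 1 + (-35/1552)*ω + ...; c4 = -35/1552.

The regular C-fraction coefficients are [45/26, 35/6, -48/35, 873/560, -35/1552].


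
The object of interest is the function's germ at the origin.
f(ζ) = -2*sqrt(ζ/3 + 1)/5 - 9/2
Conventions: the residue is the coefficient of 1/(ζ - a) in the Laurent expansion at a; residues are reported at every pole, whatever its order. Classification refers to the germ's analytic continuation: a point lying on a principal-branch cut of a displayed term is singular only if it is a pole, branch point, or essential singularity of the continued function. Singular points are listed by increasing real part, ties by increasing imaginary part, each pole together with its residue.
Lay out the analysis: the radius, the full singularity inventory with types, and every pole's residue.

Branch term (-2/5)*sqrt(1 - ζ/(-3)): its argument vanishes at ζ = -3, a square-root branch point, modulus 3.
The radius of convergence is the smallest modulus among the singular points: 3.

Radius of convergence at 0: 3.
At -3: an algebraic (square-root) branch point.


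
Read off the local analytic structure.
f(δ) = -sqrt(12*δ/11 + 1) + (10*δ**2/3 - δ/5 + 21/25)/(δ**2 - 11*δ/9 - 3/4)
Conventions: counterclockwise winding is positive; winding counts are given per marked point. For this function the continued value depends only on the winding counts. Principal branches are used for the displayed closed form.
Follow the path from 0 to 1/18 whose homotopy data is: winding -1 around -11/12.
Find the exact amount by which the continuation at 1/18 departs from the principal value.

Continued minus principal equals (2/33)*sqrt(1155).

The rational part is single-valued and drops out of the difference; each branch term changes only by its own monodromy.
(-1)*sqrt(1 - δ/(-11/12)): winding -1 is odd, the square root flips sign, contributing -2*(-1)*sqrt(1 - (1/18)/(-11/12)) = -2*(-1)*sqrt(35/33) = (2/33)*sqrt(1155).
Summing the contributions at δ = 1/18 gives (2/33)*sqrt(1155).


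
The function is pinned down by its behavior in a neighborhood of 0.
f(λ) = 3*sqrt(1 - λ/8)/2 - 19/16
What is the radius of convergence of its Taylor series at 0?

The radius of convergence is 8.

Branch term (3/2)*sqrt(1 - λ/(8)): its argument vanishes at λ = 8, a square-root branch point, modulus 8.
The radius of convergence is the smallest modulus among the singular points: 8.
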